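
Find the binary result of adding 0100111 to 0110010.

Add column by column from the right: bit + bit + carry-in; write the sum mod 2, carry 1 when the sum is 2 or 3.
carry:  1001100
        0100111
+       0110010
---------------
       01011001
(the carry out of the leftmost column, 0, becomes the leading bit)
Decimal check:
  0100111 = 32 + 4 + 2 + 1 = 39
  0110010 = 32 + 16 + 2 = 50
  39 + 50 = 89, and 01011001 = 64 + 16 + 8 + 1 = 89 ✓



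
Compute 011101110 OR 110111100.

OR: 1 when either bit is 1
  011101110
| 110111100
-----------
  111111110
Decimal: 238 | 444 = 510



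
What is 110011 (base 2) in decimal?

Sum of powers of 2 for each 1-bit:
2^0 + 2^1 + 2^4 + 2^5
= 1 + 2 + 16 + 32
= 51



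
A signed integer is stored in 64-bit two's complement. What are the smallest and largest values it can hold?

For 64-bit two's complement:
Minimum: -2^63 = -9223372036854775808
Maximum: 2^63 - 1 = 9223372036854775807



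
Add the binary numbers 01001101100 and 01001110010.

Add column by column from the right: bit + bit + carry-in; write the sum mod 2, carry 1 when the sum is 2 or 3.
carry:  10011000000
        01001101100
+       01001110010
-------------------
       010011011110
(the carry out of the leftmost column, 0, becomes the leading bit)
Decimal check:
  01001101100 = 512 + 64 + 32 + 8 + 4 = 620
  01001110010 = 512 + 64 + 32 + 16 + 2 = 626
  620 + 626 = 1246, and 010011011110 = 1024 + 128 + 64 + 16 + 8 + 4 + 2 = 1246 ✓



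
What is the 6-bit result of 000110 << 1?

Original: 000110 (decimal 6)
Shift left by 1 position
Append 1 zero on the right
Result: 001100 (decimal 12)
Equivalent: 6 << 1 = 6 × 2^1 = 12



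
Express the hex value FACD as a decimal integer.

Expand by place value (powers of 16):
Digit values: F = 15, A = 10, C = 12, D = 13
FACD = 15 × 16^3 + 10 × 16^2 + 12 × 16^1 + 13 × 16^0
= 15 × 4096 + 10 × 256 + 12 × 16 + 13 × 1
= 61440 + 2560 + 192 + 13
= 64205



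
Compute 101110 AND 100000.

AND: 1 only when both bits are 1
  101110
& 100000
--------
  100000
Decimal: 46 & 32 = 32



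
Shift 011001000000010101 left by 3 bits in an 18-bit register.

Original: 011001000000010101 (decimal 102421)
Shift left by 3 positions
Append 3 zeros on the right and drop the 3 high bits that overflow the 18-bit width
Result: 001000000010101000 (decimal 32936)
Equivalent: 102421 << 3 = 102421 × 2^3 = 819368, truncated to 18 bits = 32936



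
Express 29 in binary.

Using repeated division by 2:
29 ÷ 2 = 14 remainder 1
14 ÷ 2 = 7 remainder 0
7 ÷ 2 = 3 remainder 1
3 ÷ 2 = 1 remainder 1
1 ÷ 2 = 0 remainder 1
Reading remainders bottom to top: 11101



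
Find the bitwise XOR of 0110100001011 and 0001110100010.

XOR: 1 when bits differ
  0110100001011
^ 0001110100010
---------------
  0111010101001
Decimal: 3339 ^ 930 = 3753



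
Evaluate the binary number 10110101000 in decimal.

Sum of powers of 2 for each 1-bit:
2^3 + 2^5 + 2^7 + 2^8 + 2^10
= 8 + 32 + 128 + 256 + 1024
= 1448



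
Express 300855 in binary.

Using repeated division by 2:
300855 ÷ 2 = 150427 remainder 1
150427 ÷ 2 = 75213 remainder 1
75213 ÷ 2 = 37606 remainder 1
37606 ÷ 2 = 18803 remainder 0
18803 ÷ 2 = 9401 remainder 1
9401 ÷ 2 = 4700 remainder 1
4700 ÷ 2 = 2350 remainder 0
2350 ÷ 2 = 1175 remainder 0
1175 ÷ 2 = 587 remainder 1
587 ÷ 2 = 293 remainder 1
293 ÷ 2 = 146 remainder 1
146 ÷ 2 = 73 remainder 0
73 ÷ 2 = 36 remainder 1
36 ÷ 2 = 18 remainder 0
18 ÷ 2 = 9 remainder 0
9 ÷ 2 = 4 remainder 1
4 ÷ 2 = 2 remainder 0
2 ÷ 2 = 1 remainder 0
1 ÷ 2 = 0 remainder 1
Reading remainders bottom to top: 1001001011100110111



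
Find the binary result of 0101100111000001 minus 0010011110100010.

Method 1 - Direct subtraction (column by column from the right: bit − bit − borrow-in; if negative, add 2 and borrow 1 from the next column):
borrow: 0100110001111100
        0101100111000001
-       0010011110100010
------------------------
        0011001000011111

Method 2 - Add two's complement:
Two's complement of 0010011110100010: invert → 1101100001011101, add 1 → 1101100001011110
  0101100111000001
+ 1101100001011110
------------------
 10011001000011111  (end carry out of the top bit = 1)
Discarding the end carry: 0011001000011111
Decimal check:
  0101100111000001 = 16384 + 4096 + 2048 + 256 + 128 + 64 + 1 = 22977
  0010011110100010 = 8192 + 1024 + 512 + 256 + 128 + 32 + 2 = 10146
  22977 - 10146 = 12831, and 0011001000011111 = 8192 + 4096 + 512 + 16 + 8 + 4 + 2 + 1 = 12831 ✓



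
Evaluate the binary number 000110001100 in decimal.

Sum of powers of 2 for each 1-bit:
2^2 + 2^3 + 2^7 + 2^8
= 4 + 8 + 128 + 256
= 396



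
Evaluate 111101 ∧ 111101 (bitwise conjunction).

AND: 1 only when both bits are 1
  111101
& 111101
--------
  111101
Decimal: 61 & 61 = 61



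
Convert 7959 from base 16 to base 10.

Expand by place value (powers of 16):
7959 = 7 × 16^3 + 9 × 16^2 + 5 × 16^1 + 9 × 16^0
= 7 × 4096 + 9 × 256 + 5 × 16 + 9 × 1
= 28672 + 2304 + 80 + 9
= 31065



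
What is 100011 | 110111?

OR: 1 when either bit is 1
  100011
| 110111
--------
  110111
Decimal: 35 | 55 = 55



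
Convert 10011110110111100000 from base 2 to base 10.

Sum of powers of 2 for each 1-bit:
2^5 + 2^6 + 2^7 + 2^8 + 2^10 + 2^11 + 2^13 + 2^14 + 2^15 + 2^16 + 2^19
= 32 + 64 + 128 + 256 + 1024 + 2048 + 8192 + 16384 + 32768 + 65536 + 524288
= 650720



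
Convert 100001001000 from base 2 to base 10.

Sum of powers of 2 for each 1-bit:
2^3 + 2^6 + 2^11
= 8 + 64 + 2048
= 2120



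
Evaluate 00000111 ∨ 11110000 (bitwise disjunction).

OR: 1 when either bit is 1
  00000111
| 11110000
----------
  11110111
Decimal: 7 | 240 = 247



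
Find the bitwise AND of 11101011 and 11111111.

AND: 1 only when both bits are 1
  11101011
& 11111111
----------
  11101011
Decimal: 235 & 255 = 235



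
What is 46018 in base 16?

Using repeated division by 16 (digits 10–15 are A–F):
46018 ÷ 16 = 2876 remainder 2
2876 ÷ 16 = 179 remainder 12 (C)
179 ÷ 16 = 11 remainder 3
11 ÷ 16 = 0 remainder 11 (B)
Reading remainders bottom to top: B3C2



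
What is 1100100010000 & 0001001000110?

AND: 1 only when both bits are 1
  1100100010000
& 0001001000110
---------------
  0000000000000
Decimal: 6416 & 582 = 0



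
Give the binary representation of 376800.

Using repeated division by 2:
376800 ÷ 2 = 188400 remainder 0
188400 ÷ 2 = 94200 remainder 0
94200 ÷ 2 = 47100 remainder 0
47100 ÷ 2 = 23550 remainder 0
23550 ÷ 2 = 11775 remainder 0
11775 ÷ 2 = 5887 remainder 1
5887 ÷ 2 = 2943 remainder 1
2943 ÷ 2 = 1471 remainder 1
1471 ÷ 2 = 735 remainder 1
735 ÷ 2 = 367 remainder 1
367 ÷ 2 = 183 remainder 1
183 ÷ 2 = 91 remainder 1
91 ÷ 2 = 45 remainder 1
45 ÷ 2 = 22 remainder 1
22 ÷ 2 = 11 remainder 0
11 ÷ 2 = 5 remainder 1
5 ÷ 2 = 2 remainder 1
2 ÷ 2 = 1 remainder 0
1 ÷ 2 = 0 remainder 1
Reading remainders bottom to top: 1011011111111100000



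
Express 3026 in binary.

Using repeated division by 2:
3026 ÷ 2 = 1513 remainder 0
1513 ÷ 2 = 756 remainder 1
756 ÷ 2 = 378 remainder 0
378 ÷ 2 = 189 remainder 0
189 ÷ 2 = 94 remainder 1
94 ÷ 2 = 47 remainder 0
47 ÷ 2 = 23 remainder 1
23 ÷ 2 = 11 remainder 1
11 ÷ 2 = 5 remainder 1
5 ÷ 2 = 2 remainder 1
2 ÷ 2 = 1 remainder 0
1 ÷ 2 = 0 remainder 1
Reading remainders bottom to top: 101111010010



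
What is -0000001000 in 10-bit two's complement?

Original: 0000001000
Step 1 - Invert all bits: 1111110111
Step 2 - Add 1: 1111111000
Verification: 0000001000 + 1111111000 = 10000000000; discarding the end carry (carry out of the top bit) leaves the 10-bit value 0000000000, as required for x + (-x)



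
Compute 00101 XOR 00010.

XOR: 1 when bits differ
  00101
^ 00010
-------
  00111
Decimal: 5 ^ 2 = 7



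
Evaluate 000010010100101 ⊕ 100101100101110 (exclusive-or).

XOR: 1 when bits differ
  000010010100101
^ 100101100101110
-----------------
  100111110001011
Decimal: 1189 ^ 19246 = 20363



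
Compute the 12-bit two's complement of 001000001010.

Original: 001000001010
Step 1 - Invert all bits: 110111110101
Step 2 - Add 1: 110111110110
Verification: 001000001010 + 110111110110 = 1000000000000; discarding the end carry (carry out of the top bit) leaves the 12-bit value 000000000000, as required for x + (-x)



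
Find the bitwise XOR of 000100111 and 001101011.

XOR: 1 when bits differ
  000100111
^ 001101011
-----------
  001001100
Decimal: 39 ^ 107 = 76



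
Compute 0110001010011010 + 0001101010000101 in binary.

Add column by column from the right: bit + bit + carry-in; write the sum mod 2, carry 1 when the sum is 2 or 3.
carry:  0000010100000000
        0110001010011010
+       0001101010000101
------------------------
       00111110100011111
(the carry out of the leftmost column, 0, becomes the leading bit)
Decimal check:
  0110001010011010 = 16384 + 8192 + 512 + 128 + 16 + 8 + 2 = 25242
  0001101010000101 = 4096 + 2048 + 512 + 128 + 4 + 1 = 6789
  25242 + 6789 = 32031, and 00111110100011111 = 16384 + 8192 + 4096 + 2048 + 1024 + 256 + 16 + 8 + 4 + 2 + 1 = 32031 ✓



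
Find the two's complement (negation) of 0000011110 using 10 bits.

Original: 0000011110
Step 1 - Invert all bits: 1111100001
Step 2 - Add 1: 1111100010
Verification: 0000011110 + 1111100010 = 10000000000; discarding the end carry (carry out of the top bit) leaves the 10-bit value 0000000000, as required for x + (-x)



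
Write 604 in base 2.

Using repeated division by 2:
604 ÷ 2 = 302 remainder 0
302 ÷ 2 = 151 remainder 0
151 ÷ 2 = 75 remainder 1
75 ÷ 2 = 37 remainder 1
37 ÷ 2 = 18 remainder 1
18 ÷ 2 = 9 remainder 0
9 ÷ 2 = 4 remainder 1
4 ÷ 2 = 2 remainder 0
2 ÷ 2 = 1 remainder 0
1 ÷ 2 = 0 remainder 1
Reading remainders bottom to top: 1001011100



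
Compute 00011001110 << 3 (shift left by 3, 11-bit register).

Original: 00011001110 (decimal 206)
Shift left by 3 positions
Append 3 zeros on the right
Result: 11001110000 (decimal 1648)
Equivalent: 206 << 3 = 206 × 2^3 = 1648



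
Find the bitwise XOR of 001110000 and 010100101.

XOR: 1 when bits differ
  001110000
^ 010100101
-----------
  011010101
Decimal: 112 ^ 165 = 213



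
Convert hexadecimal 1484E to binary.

Convert each hex digit to 4 bits:
  1 = 0001
  4 = 0100
  8 = 1000
  4 = 0100
  E = 1110
Concatenate: 00010100100001001110



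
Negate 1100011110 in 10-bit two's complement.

Original (sign bit 1, negative): 1100011110
Step 1 - Invert all bits: 0011100001
Step 2 - Add 1: 0011100010
Verification: 1100011110 + 0011100010 = 10000000000; discarding the end carry (carry out of the top bit) leaves the 10-bit value 0000000000, as required for x + (-x)



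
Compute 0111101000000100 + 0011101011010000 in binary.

Add column by column from the right: bit + bit + carry-in; write the sum mod 2, carry 1 when the sum is 2 or 3.
carry:  1111010000000000
        0111101000000100
+       0011101011010000
------------------------
       01011010011010100
(the carry out of the leftmost column, 0, becomes the leading bit)
Decimal check:
  0111101000000100 = 16384 + 8192 + 4096 + 2048 + 512 + 4 = 31236
  0011101011010000 = 8192 + 4096 + 2048 + 512 + 128 + 64 + 16 = 15056
  31236 + 15056 = 46292, and 01011010011010100 = 32768 + 8192 + 4096 + 1024 + 128 + 64 + 16 + 4 = 46292 ✓



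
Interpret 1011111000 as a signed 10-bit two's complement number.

Binary: 1011111000
Sign bit: 1 (negative)
Invert: 0100000111
Add 1:  0100001000
Magnitude: 0100001000 = 256 + 8 = 264
Value: -264



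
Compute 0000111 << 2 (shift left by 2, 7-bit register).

Original: 0000111 (decimal 7)
Shift left by 2 positions
Append 2 zeros on the right
Result: 0011100 (decimal 28)
Equivalent: 7 << 2 = 7 × 2^2 = 28



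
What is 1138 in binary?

Using repeated division by 2:
1138 ÷ 2 = 569 remainder 0
569 ÷ 2 = 284 remainder 1
284 ÷ 2 = 142 remainder 0
142 ÷ 2 = 71 remainder 0
71 ÷ 2 = 35 remainder 1
35 ÷ 2 = 17 remainder 1
17 ÷ 2 = 8 remainder 1
8 ÷ 2 = 4 remainder 0
4 ÷ 2 = 2 remainder 0
2 ÷ 2 = 1 remainder 0
1 ÷ 2 = 0 remainder 1
Reading remainders bottom to top: 10001110010



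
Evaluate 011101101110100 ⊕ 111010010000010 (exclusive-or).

XOR: 1 when bits differ
  011101101110100
^ 111010010000010
-----------------
  100111111110110
Decimal: 15220 ^ 29826 = 20470



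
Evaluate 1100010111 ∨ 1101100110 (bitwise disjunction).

OR: 1 when either bit is 1
  1100010111
| 1101100110
------------
  1101110111
Decimal: 791 | 870 = 887



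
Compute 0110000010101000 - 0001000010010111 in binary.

Method 1 - Direct subtraction (column by column from the right: bit − bit − borrow-in; if negative, add 2 and borrow 1 from the next column):
borrow: 0010000000101110
        0110000010101000
-       0001000010010111
------------------------
        0101000000010001

Method 2 - Add two's complement:
Two's complement of 0001000010010111: invert → 1110111101101000, add 1 → 1110111101101001
  0110000010101000
+ 1110111101101001
------------------
 10101000000010001  (end carry out of the top bit = 1)
Discarding the end carry: 0101000000010001
Decimal check:
  0110000010101000 = 16384 + 8192 + 128 + 32 + 8 = 24744
  0001000010010111 = 4096 + 128 + 16 + 4 + 2 + 1 = 4247
  24744 - 4247 = 20497, and 0101000000010001 = 16384 + 4096 + 16 + 1 = 20497 ✓



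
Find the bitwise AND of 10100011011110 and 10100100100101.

AND: 1 only when both bits are 1
  10100011011110
& 10100100100101
----------------
  10100000000100
Decimal: 10462 & 10533 = 10244



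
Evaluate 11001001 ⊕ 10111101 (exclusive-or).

XOR: 1 when bits differ
  11001001
^ 10111101
----------
  01110100
Decimal: 201 ^ 189 = 116



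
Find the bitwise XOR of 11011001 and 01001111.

XOR: 1 when bits differ
  11011001
^ 01001111
----------
  10010110
Decimal: 217 ^ 79 = 150



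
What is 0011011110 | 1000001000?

OR: 1 when either bit is 1
  0011011110
| 1000001000
------------
  1011011110
Decimal: 222 | 520 = 734



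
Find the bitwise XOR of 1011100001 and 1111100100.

XOR: 1 when bits differ
  1011100001
^ 1111100100
------------
  0100000101
Decimal: 737 ^ 996 = 261



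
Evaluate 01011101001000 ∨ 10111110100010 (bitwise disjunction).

OR: 1 when either bit is 1
  01011101001000
| 10111110100010
----------------
  11111111101010
Decimal: 5960 | 12194 = 16362



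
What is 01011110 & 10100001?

AND: 1 only when both bits are 1
  01011110
& 10100001
----------
  00000000
Decimal: 94 & 161 = 0



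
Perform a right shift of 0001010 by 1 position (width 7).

Original: 0001010 (decimal 10)
Shift right by 1 position
Drop the 1 low bit; fill with zero on the left
Result: 0000101 (decimal 5)
Equivalent: 10 >> 1 = 10 ÷ 2^1 = 5



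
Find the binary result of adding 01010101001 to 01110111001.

Add column by column from the right: bit + bit + carry-in; write the sum mod 2, carry 1 when the sum is 2 or 3.
carry:  11101110010
        01010101001
+       01110111001
-------------------
       011001100010
(the carry out of the leftmost column, 0, becomes the leading bit)
Decimal check:
  01010101001 = 512 + 128 + 32 + 8 + 1 = 681
  01110111001 = 512 + 256 + 128 + 32 + 16 + 8 + 1 = 953
  681 + 953 = 1634, and 011001100010 = 1024 + 512 + 64 + 32 + 2 = 1634 ✓



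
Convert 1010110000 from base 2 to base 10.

Sum of powers of 2 for each 1-bit:
2^4 + 2^5 + 2^7 + 2^9
= 16 + 32 + 128 + 512
= 688



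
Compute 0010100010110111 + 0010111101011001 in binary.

Add column by column from the right: bit + bit + carry-in; write the sum mod 2, carry 1 when the sum is 2 or 3.
carry:  0101111111111110
        0010100010110111
+       0010111101011001
------------------------
       00101100000010000
(the carry out of the leftmost column, 0, becomes the leading bit)
Decimal check:
  0010100010110111 = 8192 + 2048 + 128 + 32 + 16 + 4 + 2 + 1 = 10423
  0010111101011001 = 8192 + 2048 + 1024 + 512 + 256 + 64 + 16 + 8 + 1 = 12121
  10423 + 12121 = 22544, and 00101100000010000 = 16384 + 4096 + 2048 + 16 = 22544 ✓



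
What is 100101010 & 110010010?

AND: 1 only when both bits are 1
  100101010
& 110010010
-----------
  100000010
Decimal: 298 & 402 = 258



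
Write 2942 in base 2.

Using repeated division by 2:
2942 ÷ 2 = 1471 remainder 0
1471 ÷ 2 = 735 remainder 1
735 ÷ 2 = 367 remainder 1
367 ÷ 2 = 183 remainder 1
183 ÷ 2 = 91 remainder 1
91 ÷ 2 = 45 remainder 1
45 ÷ 2 = 22 remainder 1
22 ÷ 2 = 11 remainder 0
11 ÷ 2 = 5 remainder 1
5 ÷ 2 = 2 remainder 1
2 ÷ 2 = 1 remainder 0
1 ÷ 2 = 0 remainder 1
Reading remainders bottom to top: 101101111110



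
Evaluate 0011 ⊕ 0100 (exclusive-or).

XOR: 1 when bits differ
  0011
^ 0100
------
  0111
Decimal: 3 ^ 4 = 7



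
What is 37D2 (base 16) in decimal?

Expand by place value (powers of 16):
Digit values: D = 13
37D2 = 3 × 16^3 + 7 × 16^2 + 13 × 16^1 + 2 × 16^0
= 3 × 4096 + 7 × 256 + 13 × 16 + 2 × 1
= 12288 + 1792 + 208 + 2
= 14290



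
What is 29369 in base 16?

Using repeated division by 16 (digits 10–15 are A–F):
29369 ÷ 16 = 1835 remainder 9
1835 ÷ 16 = 114 remainder 11 (B)
114 ÷ 16 = 7 remainder 2
7 ÷ 16 = 0 remainder 7
Reading remainders bottom to top: 72B9



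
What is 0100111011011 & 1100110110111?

AND: 1 only when both bits are 1
  0100111011011
& 1100110110111
---------------
  0100110010011
Decimal: 2523 & 6583 = 2451



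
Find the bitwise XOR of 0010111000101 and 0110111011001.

XOR: 1 when bits differ
  0010111000101
^ 0110111011001
---------------
  0100000011100
Decimal: 1477 ^ 3545 = 2076



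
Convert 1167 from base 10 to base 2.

Using repeated division by 2:
1167 ÷ 2 = 583 remainder 1
583 ÷ 2 = 291 remainder 1
291 ÷ 2 = 145 remainder 1
145 ÷ 2 = 72 remainder 1
72 ÷ 2 = 36 remainder 0
36 ÷ 2 = 18 remainder 0
18 ÷ 2 = 9 remainder 0
9 ÷ 2 = 4 remainder 1
4 ÷ 2 = 2 remainder 0
2 ÷ 2 = 1 remainder 0
1 ÷ 2 = 0 remainder 1
Reading remainders bottom to top: 10010001111



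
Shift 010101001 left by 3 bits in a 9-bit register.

Original: 010101001 (decimal 169)
Shift left by 3 positions
Append 3 zeros on the right and drop the 3 high bits that overflow the 9-bit width
Result: 101001000 (decimal 328)
Equivalent: 169 << 3 = 169 × 2^3 = 1352, truncated to 9 bits = 328



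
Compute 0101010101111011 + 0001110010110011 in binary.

Add column by column from the right: bit + bit + carry-in; write the sum mod 2, carry 1 when the sum is 2 or 3.
carry:  0011101111100110
        0101010101111011
+       0001110010110011
------------------------
       00111001000101110
(the carry out of the leftmost column, 0, becomes the leading bit)
Decimal check:
  0101010101111011 = 16384 + 4096 + 1024 + 256 + 64 + 32 + 16 + 8 + 2 + 1 = 21883
  0001110010110011 = 4096 + 2048 + 1024 + 128 + 32 + 16 + 2 + 1 = 7347
  21883 + 7347 = 29230, and 00111001000101110 = 16384 + 8192 + 4096 + 512 + 32 + 8 + 4 + 2 = 29230 ✓



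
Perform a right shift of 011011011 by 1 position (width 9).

Original: 011011011 (decimal 219)
Shift right by 1 position
Drop the 1 low bit; fill with zero on the left
Result: 001101101 (decimal 109)
Equivalent: 219 >> 1 = 219 ÷ 2^1 = 109



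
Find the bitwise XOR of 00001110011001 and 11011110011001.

XOR: 1 when bits differ
  00001110011001
^ 11011110011001
----------------
  11010000000000
Decimal: 921 ^ 14233 = 13312



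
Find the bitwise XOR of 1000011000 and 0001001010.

XOR: 1 when bits differ
  1000011000
^ 0001001010
------------
  1001010010
Decimal: 536 ^ 74 = 594



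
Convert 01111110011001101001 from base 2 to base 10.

Sum of powers of 2 for each 1-bit:
2^0 + 2^3 + 2^5 + 2^6 + 2^9 + 2^10 + 2^13 + 2^14 + 2^15 + 2^16 + 2^17 + 2^18
= 1 + 8 + 32 + 64 + 512 + 1024 + 8192 + 16384 + 32768 + 65536 + 131072 + 262144
= 517737



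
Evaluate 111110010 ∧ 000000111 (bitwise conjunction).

AND: 1 only when both bits are 1
  111110010
& 000000111
-----------
  000000010
Decimal: 498 & 7 = 2



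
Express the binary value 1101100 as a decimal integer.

Sum of powers of 2 for each 1-bit:
2^2 + 2^3 + 2^5 + 2^6
= 4 + 8 + 32 + 64
= 108



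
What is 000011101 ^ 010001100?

XOR: 1 when bits differ
  000011101
^ 010001100
-----------
  010010001
Decimal: 29 ^ 140 = 145



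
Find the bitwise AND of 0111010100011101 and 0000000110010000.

AND: 1 only when both bits are 1
  0111010100011101
& 0000000110010000
------------------
  0000000100010000
Decimal: 29981 & 400 = 272



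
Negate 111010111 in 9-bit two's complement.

Original (sign bit 1, negative): 111010111
Step 1 - Invert all bits: 000101000
Step 2 - Add 1: 000101001
Verification: 111010111 + 000101001 = 1000000000; discarding the end carry (carry out of the top bit) leaves the 9-bit value 000000000, as required for x + (-x)



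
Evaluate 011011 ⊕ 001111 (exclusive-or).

XOR: 1 when bits differ
  011011
^ 001111
--------
  010100
Decimal: 27 ^ 15 = 20



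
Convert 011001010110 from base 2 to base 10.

Sum of powers of 2 for each 1-bit:
2^1 + 2^2 + 2^4 + 2^6 + 2^9 + 2^10
= 2 + 4 + 16 + 64 + 512 + 1024
= 1622



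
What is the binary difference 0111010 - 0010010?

Method 1 - Direct subtraction (column by column from the right: bit − bit − borrow-in; if negative, add 2 and borrow 1 from the next column):
borrow: 0000000
        0111010
-       0010010
---------------
        0101000

Method 2 - Add two's complement:
Two's complement of 0010010: invert → 1101101, add 1 → 1101110
  0111010
+ 1101110
---------
 10101000  (end carry out of the top bit = 1)
Discarding the end carry: 0101000
Decimal check:
  0111010 = 32 + 16 + 8 + 2 = 58
  0010010 = 16 + 2 = 18
  58 - 18 = 40, and 0101000 = 32 + 8 = 40 ✓



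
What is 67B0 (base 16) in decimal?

Expand by place value (powers of 16):
Digit values: B = 11
67B0 = 6 × 16^3 + 7 × 16^2 + 11 × 16^1 + 0 × 16^0
= 6 × 4096 + 7 × 256 + 11 × 16 + 0 × 1
= 24576 + 1792 + 176 + 0
= 26544



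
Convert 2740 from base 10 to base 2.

Using repeated division by 2:
2740 ÷ 2 = 1370 remainder 0
1370 ÷ 2 = 685 remainder 0
685 ÷ 2 = 342 remainder 1
342 ÷ 2 = 171 remainder 0
171 ÷ 2 = 85 remainder 1
85 ÷ 2 = 42 remainder 1
42 ÷ 2 = 21 remainder 0
21 ÷ 2 = 10 remainder 1
10 ÷ 2 = 5 remainder 0
5 ÷ 2 = 2 remainder 1
2 ÷ 2 = 1 remainder 0
1 ÷ 2 = 0 remainder 1
Reading remainders bottom to top: 101010110100



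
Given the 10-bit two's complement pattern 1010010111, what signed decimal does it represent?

Binary: 1010010111
Sign bit: 1 (negative)
Invert: 0101101000
Add 1:  0101101001
Magnitude: 0101101001 = 256 + 64 + 32 + 8 + 1 = 361
Value: -361



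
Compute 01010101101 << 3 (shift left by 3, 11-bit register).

Original: 01010101101 (decimal 685)
Shift left by 3 positions
Append 3 zeros on the right and drop the 3 high bits that overflow the 11-bit width
Result: 10101101000 (decimal 1384)
Equivalent: 685 << 3 = 685 × 2^3 = 5480, truncated to 11 bits = 1384



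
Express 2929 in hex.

Using repeated division by 16 (digits 10–15 are A–F):
2929 ÷ 16 = 183 remainder 1
183 ÷ 16 = 11 remainder 7
11 ÷ 16 = 0 remainder 11 (B)
Reading remainders bottom to top: B71



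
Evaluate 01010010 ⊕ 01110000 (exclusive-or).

XOR: 1 when bits differ
  01010010
^ 01110000
----------
  00100010
Decimal: 82 ^ 112 = 34



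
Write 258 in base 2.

Using repeated division by 2:
258 ÷ 2 = 129 remainder 0
129 ÷ 2 = 64 remainder 1
64 ÷ 2 = 32 remainder 0
32 ÷ 2 = 16 remainder 0
16 ÷ 2 = 8 remainder 0
8 ÷ 2 = 4 remainder 0
4 ÷ 2 = 2 remainder 0
2 ÷ 2 = 1 remainder 0
1 ÷ 2 = 0 remainder 1
Reading remainders bottom to top: 100000010



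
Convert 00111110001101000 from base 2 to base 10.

Sum of powers of 2 for each 1-bit:
2^3 + 2^5 + 2^6 + 2^10 + 2^11 + 2^12 + 2^13 + 2^14
= 8 + 32 + 64 + 1024 + 2048 + 4096 + 8192 + 16384
= 31848



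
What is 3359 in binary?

Using repeated division by 2:
3359 ÷ 2 = 1679 remainder 1
1679 ÷ 2 = 839 remainder 1
839 ÷ 2 = 419 remainder 1
419 ÷ 2 = 209 remainder 1
209 ÷ 2 = 104 remainder 1
104 ÷ 2 = 52 remainder 0
52 ÷ 2 = 26 remainder 0
26 ÷ 2 = 13 remainder 0
13 ÷ 2 = 6 remainder 1
6 ÷ 2 = 3 remainder 0
3 ÷ 2 = 1 remainder 1
1 ÷ 2 = 0 remainder 1
Reading remainders bottom to top: 110100011111



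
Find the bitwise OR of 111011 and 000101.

OR: 1 when either bit is 1
  111011
| 000101
--------
  111111
Decimal: 59 | 5 = 63



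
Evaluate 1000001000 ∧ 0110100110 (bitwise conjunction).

AND: 1 only when both bits are 1
  1000001000
& 0110100110
------------
  0000000000
Decimal: 520 & 422 = 0



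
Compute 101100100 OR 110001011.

OR: 1 when either bit is 1
  101100100
| 110001011
-----------
  111101111
Decimal: 356 | 395 = 495



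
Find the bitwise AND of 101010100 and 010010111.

AND: 1 only when both bits are 1
  101010100
& 010010111
-----------
  000010100
Decimal: 340 & 151 = 20



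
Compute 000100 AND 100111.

AND: 1 only when both bits are 1
  000100
& 100111
--------
  000100
Decimal: 4 & 39 = 4



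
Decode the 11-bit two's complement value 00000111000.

Binary: 00000111000
Sign bit: 0 (non-negative)
Read directly as an unsigned value:
00000111000 = 32 + 16 + 8 = 56
Value: 56



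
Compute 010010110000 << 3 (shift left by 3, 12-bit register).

Original: 010010110000 (decimal 1200)
Shift left by 3 positions
Append 3 zeros on the right and drop the 3 high bits that overflow the 12-bit width
Result: 010110000000 (decimal 1408)
Equivalent: 1200 << 3 = 1200 × 2^3 = 9600, truncated to 12 bits = 1408



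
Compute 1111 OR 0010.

OR: 1 when either bit is 1
  1111
| 0010
------
  1111
Decimal: 15 | 2 = 15



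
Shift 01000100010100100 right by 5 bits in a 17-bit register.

Original: 01000100010100100 (decimal 34980)
Shift right by 5 positions
Drop the 5 low bits; fill with zeros on the left
Result: 00000010001000101 (decimal 1093)
Equivalent: 34980 >> 5 = 34980 ÷ 2^5 = 1093



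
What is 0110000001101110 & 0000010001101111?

AND: 1 only when both bits are 1
  0110000001101110
& 0000010001101111
------------------
  0000000001101110
Decimal: 24686 & 1135 = 110



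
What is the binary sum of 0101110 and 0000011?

Add column by column from the right: bit + bit + carry-in; write the sum mod 2, carry 1 when the sum is 2 or 3.
carry:  0011100
        0101110
+       0000011
---------------
       00110001
(the carry out of the leftmost column, 0, becomes the leading bit)
Decimal check:
  0101110 = 32 + 8 + 4 + 2 = 46
  0000011 = 2 + 1 = 3
  46 + 3 = 49, and 00110001 = 32 + 16 + 1 = 49 ✓



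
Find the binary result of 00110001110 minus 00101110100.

Method 1 - Direct subtraction (column by column from the right: bit − bit − borrow-in; if negative, add 2 and borrow 1 from the next column):
borrow: 00011100000
        00110001110
-       00101110100
-------------------
        00000011010

Method 2 - Add two's complement:
Two's complement of 00101110100: invert → 11010001011, add 1 → 11010001100
  00110001110
+ 11010001100
-------------
 100000011010  (end carry out of the top bit = 1)
Discarding the end carry: 00000011010
Decimal check:
  00110001110 = 256 + 128 + 8 + 4 + 2 = 398
  00101110100 = 256 + 64 + 32 + 16 + 4 = 372
  398 - 372 = 26, and 00000011010 = 16 + 8 + 2 = 26 ✓



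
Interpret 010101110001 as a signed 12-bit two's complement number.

Binary: 010101110001
Sign bit: 0 (non-negative)
Read directly as an unsigned value:
010101110001 = 1024 + 256 + 64 + 32 + 16 + 1 = 1393
Value: 1393



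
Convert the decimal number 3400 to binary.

Using repeated division by 2:
3400 ÷ 2 = 1700 remainder 0
1700 ÷ 2 = 850 remainder 0
850 ÷ 2 = 425 remainder 0
425 ÷ 2 = 212 remainder 1
212 ÷ 2 = 106 remainder 0
106 ÷ 2 = 53 remainder 0
53 ÷ 2 = 26 remainder 1
26 ÷ 2 = 13 remainder 0
13 ÷ 2 = 6 remainder 1
6 ÷ 2 = 3 remainder 0
3 ÷ 2 = 1 remainder 1
1 ÷ 2 = 0 remainder 1
Reading remainders bottom to top: 110101001000



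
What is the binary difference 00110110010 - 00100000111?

Method 1 - Direct subtraction (column by column from the right: bit − bit − borrow-in; if negative, add 2 and borrow 1 from the next column):
borrow: 00000011110
        00110110010
-       00100000111
-------------------
        00010101011

Method 2 - Add two's complement:
Two's complement of 00100000111: invert → 11011111000, add 1 → 11011111001
  00110110010
+ 11011111001
-------------
 100010101011  (end carry out of the top bit = 1)
Discarding the end carry: 00010101011
Decimal check:
  00110110010 = 256 + 128 + 32 + 16 + 2 = 434
  00100000111 = 256 + 4 + 2 + 1 = 263
  434 - 263 = 171, and 00010101011 = 128 + 32 + 8 + 2 + 1 = 171 ✓



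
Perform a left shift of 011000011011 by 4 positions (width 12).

Original: 011000011011 (decimal 1563)
Shift left by 4 positions
Append 4 zeros on the right and drop the 4 high bits that overflow the 12-bit width
Result: 000110110000 (decimal 432)
Equivalent: 1563 << 4 = 1563 × 2^4 = 25008, truncated to 12 bits = 432



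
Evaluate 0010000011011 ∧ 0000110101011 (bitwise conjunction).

AND: 1 only when both bits are 1
  0010000011011
& 0000110101011
---------------
  0000000001011
Decimal: 1051 & 427 = 11



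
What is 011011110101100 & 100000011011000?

AND: 1 only when both bits are 1
  011011110101100
& 100000011011000
-----------------
  000000010001000
Decimal: 14252 & 16600 = 136



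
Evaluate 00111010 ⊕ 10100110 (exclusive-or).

XOR: 1 when bits differ
  00111010
^ 10100110
----------
  10011100
Decimal: 58 ^ 166 = 156



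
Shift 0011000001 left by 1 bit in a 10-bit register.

Original: 0011000001 (decimal 193)
Shift left by 1 position
Append 1 zero on the right
Result: 0110000010 (decimal 386)
Equivalent: 193 << 1 = 193 × 2^1 = 386



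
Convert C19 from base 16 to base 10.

Expand by place value (powers of 16):
Digit values: C = 12
C19 = 12 × 16^2 + 1 × 16^1 + 9 × 16^0
= 12 × 256 + 1 × 16 + 9 × 1
= 3072 + 16 + 9
= 3097



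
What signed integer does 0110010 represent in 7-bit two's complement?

Binary: 0110010
Sign bit: 0 (non-negative)
Read directly as an unsigned value:
0110010 = 32 + 16 + 2 = 50
Value: 50



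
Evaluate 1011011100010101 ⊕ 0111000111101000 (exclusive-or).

XOR: 1 when bits differ
  1011011100010101
^ 0111000111101000
------------------
  1100011011111101
Decimal: 46869 ^ 29160 = 50941



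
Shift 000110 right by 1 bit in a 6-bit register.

Original: 000110 (decimal 6)
Shift right by 1 position
Drop the 1 low bit; fill with zero on the left
Result: 000011 (decimal 3)
Equivalent: 6 >> 1 = 6 ÷ 2^1 = 3



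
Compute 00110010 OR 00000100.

OR: 1 when either bit is 1
  00110010
| 00000100
----------
  00110110
Decimal: 50 | 4 = 54



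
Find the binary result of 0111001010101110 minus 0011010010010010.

Method 1 - Direct subtraction (column by column from the right: bit − bit − borrow-in; if negative, add 2 and borrow 1 from the next column):
borrow: 0111100000100000
        0111001010101110
-       0011010010010010
------------------------
        0011111000011100

Method 2 - Add two's complement:
Two's complement of 0011010010010010: invert → 1100101101101101, add 1 → 1100101101101110
  0111001010101110
+ 1100101101101110
------------------
 10011111000011100  (end carry out of the top bit = 1)
Discarding the end carry: 0011111000011100
Decimal check:
  0111001010101110 = 16384 + 8192 + 4096 + 512 + 128 + 32 + 8 + 4 + 2 = 29358
  0011010010010010 = 8192 + 4096 + 1024 + 128 + 16 + 2 = 13458
  29358 - 13458 = 15900, and 0011111000011100 = 8192 + 4096 + 2048 + 1024 + 512 + 16 + 8 + 4 = 15900 ✓



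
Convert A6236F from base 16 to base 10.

Expand by place value (powers of 16):
Digit values: A = 10, F = 15
A6236F = 10 × 16^5 + 6 × 16^4 + 2 × 16^3 + 3 × 16^2 + 6 × 16^1 + 15 × 16^0
= 10 × 1048576 + 6 × 65536 + 2 × 4096 + 3 × 256 + 6 × 16 + 15 × 1
= 10485760 + 393216 + 8192 + 768 + 96 + 15
= 10888047



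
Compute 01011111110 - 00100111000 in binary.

Method 1 - Direct subtraction (column by column from the right: bit − bit − borrow-in; if negative, add 2 and borrow 1 from the next column):
borrow: 01000000000
        01011111110
-       00100111000
-------------------
        00111000110

Method 2 - Add two's complement:
Two's complement of 00100111000: invert → 11011000111, add 1 → 11011001000
  01011111110
+ 11011001000
-------------
 100111000110  (end carry out of the top bit = 1)
Discarding the end carry: 00111000110
Decimal check:
  01011111110 = 512 + 128 + 64 + 32 + 16 + 8 + 4 + 2 = 766
  00100111000 = 256 + 32 + 16 + 8 = 312
  766 - 312 = 454, and 00111000110 = 256 + 128 + 64 + 4 + 2 = 454 ✓



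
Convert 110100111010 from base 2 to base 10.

Sum of powers of 2 for each 1-bit:
2^1 + 2^3 + 2^4 + 2^5 + 2^8 + 2^10 + 2^11
= 2 + 8 + 16 + 32 + 256 + 1024 + 2048
= 3386



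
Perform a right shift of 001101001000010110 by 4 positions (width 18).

Original: 001101001000010110 (decimal 53782)
Shift right by 4 positions
Drop the 4 low bits; fill with zeros on the left
Result: 000000110100100001 (decimal 3361)
Equivalent: 53782 >> 4 = 53782 ÷ 2^4 = 3361



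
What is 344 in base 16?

Using repeated division by 16 (digits 10–15 are A–F):
344 ÷ 16 = 21 remainder 8
21 ÷ 16 = 1 remainder 5
1 ÷ 16 = 0 remainder 1
Reading remainders bottom to top: 158



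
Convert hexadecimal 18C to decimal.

Expand by place value (powers of 16):
Digit values: C = 12
18C = 1 × 16^2 + 8 × 16^1 + 12 × 16^0
= 1 × 256 + 8 × 16 + 12 × 1
= 256 + 128 + 12
= 396



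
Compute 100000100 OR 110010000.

OR: 1 when either bit is 1
  100000100
| 110010000
-----------
  110010100
Decimal: 260 | 400 = 404



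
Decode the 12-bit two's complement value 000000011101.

Binary: 000000011101
Sign bit: 0 (non-negative)
Read directly as an unsigned value:
000000011101 = 16 + 8 + 4 + 1 = 29
Value: 29



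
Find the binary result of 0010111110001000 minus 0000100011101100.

Method 1 - Direct subtraction (column by column from the right: bit − bit − borrow-in; if negative, add 2 and borrow 1 from the next column):
borrow: 0000000111111000
        0010111110001000
-       0000100011101100
------------------------
        0010011010011100

Method 2 - Add two's complement:
Two's complement of 0000100011101100: invert → 1111011100010011, add 1 → 1111011100010100
  0010111110001000
+ 1111011100010100
------------------
 10010011010011100  (end carry out of the top bit = 1)
Discarding the end carry: 0010011010011100
Decimal check:
  0010111110001000 = 8192 + 2048 + 1024 + 512 + 256 + 128 + 8 = 12168
  0000100011101100 = 2048 + 128 + 64 + 32 + 8 + 4 = 2284
  12168 - 2284 = 9884, and 0010011010011100 = 8192 + 1024 + 512 + 128 + 16 + 8 + 4 = 9884 ✓



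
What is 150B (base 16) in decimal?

Expand by place value (powers of 16):
Digit values: B = 11
150B = 1 × 16^3 + 5 × 16^2 + 0 × 16^1 + 11 × 16^0
= 1 × 4096 + 5 × 256 + 0 × 16 + 11 × 1
= 4096 + 1280 + 0 + 11
= 5387



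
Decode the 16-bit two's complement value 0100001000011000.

Binary: 0100001000011000
Sign bit: 0 (non-negative)
Read directly as an unsigned value:
0100001000011000 = 16384 + 512 + 16 + 8 = 16920
Value: 16920



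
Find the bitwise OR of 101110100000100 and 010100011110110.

OR: 1 when either bit is 1
  101110100000100
| 010100011110110
-----------------
  111110111110110
Decimal: 23812 | 10486 = 32246



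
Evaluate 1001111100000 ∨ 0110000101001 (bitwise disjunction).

OR: 1 when either bit is 1
  1001111100000
| 0110000101001
---------------
  1111111101001
Decimal: 5088 | 3113 = 8169



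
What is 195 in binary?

Using repeated division by 2:
195 ÷ 2 = 97 remainder 1
97 ÷ 2 = 48 remainder 1
48 ÷ 2 = 24 remainder 0
24 ÷ 2 = 12 remainder 0
12 ÷ 2 = 6 remainder 0
6 ÷ 2 = 3 remainder 0
3 ÷ 2 = 1 remainder 1
1 ÷ 2 = 0 remainder 1
Reading remainders bottom to top: 11000011



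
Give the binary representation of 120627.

Using repeated division by 2:
120627 ÷ 2 = 60313 remainder 1
60313 ÷ 2 = 30156 remainder 1
30156 ÷ 2 = 15078 remainder 0
15078 ÷ 2 = 7539 remainder 0
7539 ÷ 2 = 3769 remainder 1
3769 ÷ 2 = 1884 remainder 1
1884 ÷ 2 = 942 remainder 0
942 ÷ 2 = 471 remainder 0
471 ÷ 2 = 235 remainder 1
235 ÷ 2 = 117 remainder 1
117 ÷ 2 = 58 remainder 1
58 ÷ 2 = 29 remainder 0
29 ÷ 2 = 14 remainder 1
14 ÷ 2 = 7 remainder 0
7 ÷ 2 = 3 remainder 1
3 ÷ 2 = 1 remainder 1
1 ÷ 2 = 0 remainder 1
Reading remainders bottom to top: 11101011100110011



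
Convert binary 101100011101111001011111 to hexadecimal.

Group into 4-bit nibbles from right:
  1011 = B
  0001 = 1
  1101 = D
  1110 = E
  0101 = 5
  1111 = F
Result: B1DE5F



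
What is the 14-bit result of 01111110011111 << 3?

Original: 01111110011111 (decimal 8095)
Shift left by 3 positions
Append 3 zeros on the right and drop the 3 high bits that overflow the 14-bit width
Result: 11110011111000 (decimal 15608)
Equivalent: 8095 << 3 = 8095 × 2^3 = 64760, truncated to 14 bits = 15608



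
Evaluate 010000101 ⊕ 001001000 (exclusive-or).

XOR: 1 when bits differ
  010000101
^ 001001000
-----------
  011001101
Decimal: 133 ^ 72 = 205



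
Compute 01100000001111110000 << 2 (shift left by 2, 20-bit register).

Original: 01100000001111110000 (decimal 394224)
Shift left by 2 positions
Append 2 zeros on the right and drop the 2 high bits that overflow the 20-bit width
Result: 10000000111111000000 (decimal 528320)
Equivalent: 394224 << 2 = 394224 × 2^2 = 1576896, truncated to 20 bits = 528320



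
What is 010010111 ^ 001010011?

XOR: 1 when bits differ
  010010111
^ 001010011
-----------
  011000100
Decimal: 151 ^ 83 = 196



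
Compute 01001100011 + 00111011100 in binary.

Add column by column from the right: bit + bit + carry-in; write the sum mod 2, carry 1 when the sum is 2 or 3.
carry:  11110000000
        01001100011
+       00111011100
-------------------
       010000111111
(the carry out of the leftmost column, 0, becomes the leading bit)
Decimal check:
  01001100011 = 512 + 64 + 32 + 2 + 1 = 611
  00111011100 = 256 + 128 + 64 + 16 + 8 + 4 = 476
  611 + 476 = 1087, and 010000111111 = 1024 + 32 + 16 + 8 + 4 + 2 + 1 = 1087 ✓



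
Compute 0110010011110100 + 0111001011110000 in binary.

Add column by column from the right: bit + bit + carry-in; write the sum mod 2, carry 1 when the sum is 2 or 3.
carry:  1100000111100000
        0110010011110100
+       0111001011110000
------------------------
       01101011111100100
(the carry out of the leftmost column, 0, becomes the leading bit)
Decimal check:
  0110010011110100 = 16384 + 8192 + 1024 + 128 + 64 + 32 + 16 + 4 = 25844
  0111001011110000 = 16384 + 8192 + 4096 + 512 + 128 + 64 + 32 + 16 = 29424
  25844 + 29424 = 55268, and 01101011111100100 = 32768 + 16384 + 4096 + 1024 + 512 + 256 + 128 + 64 + 32 + 4 = 55268 ✓



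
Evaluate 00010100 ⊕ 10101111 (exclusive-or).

XOR: 1 when bits differ
  00010100
^ 10101111
----------
  10111011
Decimal: 20 ^ 175 = 187



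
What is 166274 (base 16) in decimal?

Expand by place value (powers of 16):
166274 = 1 × 16^5 + 6 × 16^4 + 6 × 16^3 + 2 × 16^2 + 7 × 16^1 + 4 × 16^0
= 1 × 1048576 + 6 × 65536 + 6 × 4096 + 2 × 256 + 7 × 16 + 4 × 1
= 1048576 + 393216 + 24576 + 512 + 112 + 4
= 1466996



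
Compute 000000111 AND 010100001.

AND: 1 only when both bits are 1
  000000111
& 010100001
-----------
  000000001
Decimal: 7 & 161 = 1



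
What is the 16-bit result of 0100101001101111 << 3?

Original: 0100101001101111 (decimal 19055)
Shift left by 3 positions
Append 3 zeros on the right and drop the 3 high bits that overflow the 16-bit width
Result: 0101001101111000 (decimal 21368)
Equivalent: 19055 << 3 = 19055 × 2^3 = 152440, truncated to 16 bits = 21368



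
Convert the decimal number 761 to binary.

Using repeated division by 2:
761 ÷ 2 = 380 remainder 1
380 ÷ 2 = 190 remainder 0
190 ÷ 2 = 95 remainder 0
95 ÷ 2 = 47 remainder 1
47 ÷ 2 = 23 remainder 1
23 ÷ 2 = 11 remainder 1
11 ÷ 2 = 5 remainder 1
5 ÷ 2 = 2 remainder 1
2 ÷ 2 = 1 remainder 0
1 ÷ 2 = 0 remainder 1
Reading remainders bottom to top: 1011111001

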